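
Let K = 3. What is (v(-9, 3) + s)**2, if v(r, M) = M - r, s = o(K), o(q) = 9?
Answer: 441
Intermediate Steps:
s = 9
(v(-9, 3) + s)**2 = ((3 - 1*(-9)) + 9)**2 = ((3 + 9) + 9)**2 = (12 + 9)**2 = 21**2 = 441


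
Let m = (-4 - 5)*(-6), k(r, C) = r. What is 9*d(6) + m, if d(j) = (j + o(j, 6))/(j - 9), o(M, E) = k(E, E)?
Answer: 18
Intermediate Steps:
o(M, E) = E
m = 54 (m = -9*(-6) = 54)
d(j) = (6 + j)/(-9 + j) (d(j) = (j + 6)/(j - 9) = (6 + j)/(-9 + j))
9*d(6) + m = 9*((6 + 6)/(-9 + 6)) + 54 = 9*(12/(-3)) + 54 = 9*(-⅓*12) + 54 = 9*(-4) + 54 = -36 + 54 = 18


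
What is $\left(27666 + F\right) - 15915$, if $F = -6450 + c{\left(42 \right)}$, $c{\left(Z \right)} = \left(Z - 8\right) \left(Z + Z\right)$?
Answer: $8157$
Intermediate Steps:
$c{\left(Z \right)} = 2 Z \left(-8 + Z\right)$ ($c{\left(Z \right)} = \left(-8 + Z\right) 2 Z = 2 Z \left(-8 + Z\right)$)
$F = -3594$ ($F = -6450 + 2 \cdot 42 \left(-8 + 42\right) = -6450 + 2 \cdot 42 \cdot 34 = -6450 + 2856 = -3594$)
$\left(27666 + F\right) - 15915 = \left(27666 - 3594\right) - 15915 = 24072 - 15915 = 8157$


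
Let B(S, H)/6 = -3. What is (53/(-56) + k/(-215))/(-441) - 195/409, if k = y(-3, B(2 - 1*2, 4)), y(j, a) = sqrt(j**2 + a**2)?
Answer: -4794043/10100664 + sqrt(37)/31605 ≈ -0.47443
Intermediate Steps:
B(S, H) = -18 (B(S, H) = 6*(-3) = -18)
y(j, a) = sqrt(a**2 + j**2)
k = 3*sqrt(37) (k = sqrt((-18)**2 + (-3)**2) = sqrt(324 + 9) = sqrt(333) = 3*sqrt(37) ≈ 18.248)
(53/(-56) + k/(-215))/(-441) - 195/409 = (53/(-56) + (3*sqrt(37))/(-215))/(-441) - 195/409 = (53*(-1/56) + (3*sqrt(37))*(-1/215))*(-1/441) - 195*1/409 = (-53/56 - 3*sqrt(37)/215)*(-1/441) - 195/409 = (53/24696 + sqrt(37)/31605) - 195/409 = -4794043/10100664 + sqrt(37)/31605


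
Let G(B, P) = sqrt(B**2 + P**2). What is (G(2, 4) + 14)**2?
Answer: 216 + 56*sqrt(5) ≈ 341.22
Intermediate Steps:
(G(2, 4) + 14)**2 = (sqrt(2**2 + 4**2) + 14)**2 = (sqrt(4 + 16) + 14)**2 = (sqrt(20) + 14)**2 = (2*sqrt(5) + 14)**2 = (14 + 2*sqrt(5))**2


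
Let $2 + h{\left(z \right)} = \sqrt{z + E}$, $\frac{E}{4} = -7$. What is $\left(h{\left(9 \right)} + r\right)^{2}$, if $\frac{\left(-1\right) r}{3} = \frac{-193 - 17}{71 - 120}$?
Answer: $\frac{9885}{49} - \frac{208 i \sqrt{19}}{7} \approx 201.73 - 129.52 i$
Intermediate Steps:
$E = -28$ ($E = 4 \left(-7\right) = -28$)
$h{\left(z \right)} = -2 + \sqrt{-28 + z}$ ($h{\left(z \right)} = -2 + \sqrt{z - 28} = -2 + \sqrt{-28 + z}$)
$r = - \frac{90}{7}$ ($r = - 3 \frac{-193 - 17}{71 - 120} = - 3 \left(- \frac{210}{-49}\right) = - 3 \left(\left(-210\right) \left(- \frac{1}{49}\right)\right) = \left(-3\right) \frac{30}{7} = - \frac{90}{7} \approx -12.857$)
$\left(h{\left(9 \right)} + r\right)^{2} = \left(\left(-2 + \sqrt{-28 + 9}\right) - \frac{90}{7}\right)^{2} = \left(\left(-2 + \sqrt{-19}\right) - \frac{90}{7}\right)^{2} = \left(\left(-2 + i \sqrt{19}\right) - \frac{90}{7}\right)^{2} = \left(- \frac{104}{7} + i \sqrt{19}\right)^{2}$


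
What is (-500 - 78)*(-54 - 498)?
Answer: 319056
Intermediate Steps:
(-500 - 78)*(-54 - 498) = -578*(-552) = 319056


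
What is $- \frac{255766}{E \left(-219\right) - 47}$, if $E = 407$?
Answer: $\frac{18269}{6370} \approx 2.868$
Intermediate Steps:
$- \frac{255766}{E \left(-219\right) - 47} = - \frac{255766}{407 \left(-219\right) - 47} = - \frac{255766}{-89133 - 47} = - \frac{255766}{-89180} = \left(-255766\right) \left(- \frac{1}{89180}\right) = \frac{18269}{6370}$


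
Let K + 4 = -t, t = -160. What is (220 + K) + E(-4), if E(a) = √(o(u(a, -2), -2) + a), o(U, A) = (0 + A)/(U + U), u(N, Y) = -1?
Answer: 376 + I*√3 ≈ 376.0 + 1.732*I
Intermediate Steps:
K = 156 (K = -4 - 1*(-160) = -4 + 160 = 156)
o(U, A) = A/(2*U) (o(U, A) = A/((2*U)) = A*(1/(2*U)) = A/(2*U))
E(a) = √(1 + a) (E(a) = √((½)*(-2)/(-1) + a) = √((½)*(-2)*(-1) + a) = √(1 + a))
(220 + K) + E(-4) = (220 + 156) + √(1 - 4) = 376 + √(-3) = 376 + I*√3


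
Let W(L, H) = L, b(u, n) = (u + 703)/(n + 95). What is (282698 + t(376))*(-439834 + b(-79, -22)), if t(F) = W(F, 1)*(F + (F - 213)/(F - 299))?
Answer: -1050388495968388/5621 ≈ -1.8687e+11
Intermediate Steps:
b(u, n) = (703 + u)/(95 + n)
t(F) = F*(F + (-213 + F)/(-299 + F)) (t(F) = F*(F + (F - 213)/(F - 299)) = F*(F + (-213 + F)/(-299 + F)))
(282698 + t(376))*(-439834 + b(-79, -22)) = (282698 + 376*(-213 + 376² - 298*376)/(-299 + 376))*(-439834 + (703 - 79)/(95 - 22)) = (282698 + 376*(-213 + 141376 - 112048)/77)*(-439834 + 624/73) = (282698 + 376*(1/77)*29115)*(-439834 + (1/73)*624) = (282698 + 10947240/77)*(-439834 + 624/73) = (32714986/77)*(-32107258/73) = -1050388495968388/5621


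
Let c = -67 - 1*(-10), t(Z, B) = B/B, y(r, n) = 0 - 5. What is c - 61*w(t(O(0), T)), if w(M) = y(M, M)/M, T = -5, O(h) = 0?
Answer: 248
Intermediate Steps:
y(r, n) = -5
t(Z, B) = 1
w(M) = -5/M
c = -57 (c = -67 + 10 = -57)
c - 61*w(t(O(0), T)) = -57 - (-305)/1 = -57 - (-305) = -57 - 61*(-5) = -57 + 305 = 248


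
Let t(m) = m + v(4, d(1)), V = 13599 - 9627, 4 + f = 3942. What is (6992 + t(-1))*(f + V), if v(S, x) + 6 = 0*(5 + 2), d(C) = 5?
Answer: 55251350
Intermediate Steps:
f = 3938 (f = -4 + 3942 = 3938)
v(S, x) = -6 (v(S, x) = -6 + 0*(5 + 2) = -6 + 0*7 = -6 + 0 = -6)
V = 3972
t(m) = -6 + m (t(m) = m - 6 = -6 + m)
(6992 + t(-1))*(f + V) = (6992 + (-6 - 1))*(3938 + 3972) = (6992 - 7)*7910 = 6985*7910 = 55251350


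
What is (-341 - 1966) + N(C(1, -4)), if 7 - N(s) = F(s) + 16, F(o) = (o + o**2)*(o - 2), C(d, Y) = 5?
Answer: -2406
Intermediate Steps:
F(o) = (-2 + o)*(o + o**2) (F(o) = (o + o**2)*(-2 + o) = (-2 + o)*(o + o**2))
N(s) = -9 - s*(-2 + s**2 - s) (N(s) = 7 - (s*(-2 + s**2 - s) + 16) = 7 - (16 + s*(-2 + s**2 - s)) = 7 + (-16 - s*(-2 + s**2 - s)) = -9 - s*(-2 + s**2 - s))
(-341 - 1966) + N(C(1, -4)) = (-341 - 1966) + (-9 + 5*(2 + 5 - 1*5**2)) = -2307 + (-9 + 5*(2 + 5 - 1*25)) = -2307 + (-9 + 5*(2 + 5 - 25)) = -2307 + (-9 + 5*(-18)) = -2307 + (-9 - 90) = -2307 - 99 = -2406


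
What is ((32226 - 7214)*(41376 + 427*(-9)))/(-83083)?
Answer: -72213492/6391 ≈ -11299.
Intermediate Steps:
((32226 - 7214)*(41376 + 427*(-9)))/(-83083) = (25012*(41376 - 3843))*(-1/83083) = (25012*37533)*(-1/83083) = 938775396*(-1/83083) = -72213492/6391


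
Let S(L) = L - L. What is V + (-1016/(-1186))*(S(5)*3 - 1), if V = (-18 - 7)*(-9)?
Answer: 132917/593 ≈ 224.14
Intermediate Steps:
S(L) = 0
V = 225 (V = -25*(-9) = 225)
V + (-1016/(-1186))*(S(5)*3 - 1) = 225 + (-1016/(-1186))*(0*3 - 1) = 225 + (-1016*(-1/1186))*(0 - 1) = 225 + (508/593)*(-1) = 225 - 508/593 = 132917/593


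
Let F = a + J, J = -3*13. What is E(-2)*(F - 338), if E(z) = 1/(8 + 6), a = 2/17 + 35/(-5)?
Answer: -3263/119 ≈ -27.420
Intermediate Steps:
a = -117/17 (a = 2*(1/17) + 35*(-1/5) = 2/17 - 7 = -117/17 ≈ -6.8824)
E(z) = 1/14
J = -39
F = -780/17 (F = -117/17 - 39 = -780/17 ≈ -45.882)
E(-2)*(F - 338) = (-780/17 - 338)/14 = (1/14)*(-6526/17) = -3263/119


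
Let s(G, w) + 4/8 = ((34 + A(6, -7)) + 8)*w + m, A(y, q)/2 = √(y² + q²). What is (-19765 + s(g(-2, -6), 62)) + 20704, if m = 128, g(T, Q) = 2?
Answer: 7341/2 + 124*√85 ≈ 4813.7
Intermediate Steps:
A(y, q) = 2*√(q² + y²) (A(y, q) = 2*√(y² + q²) = 2*√(q² + y²))
s(G, w) = 255/2 + w*(42 + 2*√85) (s(G, w) = -½ + (((34 + 2*√((-7)² + 6²)) + 8)*w + 128) = -½ + (((34 + 2*√(49 + 36)) + 8)*w + 128) = -½ + (((34 + 2*√85) + 8)*w + 128) = -½ + ((42 + 2*√85)*w + 128) = -½ + (w*(42 + 2*√85) + 128) = -½ + (128 + w*(42 + 2*√85)) = 255/2 + w*(42 + 2*√85))
(-19765 + s(g(-2, -6), 62)) + 20704 = (-19765 + (255/2 + 42*62 + 2*62*√85)) + 20704 = (-19765 + (255/2 + 2604 + 124*√85)) + 20704 = (-19765 + (5463/2 + 124*√85)) + 20704 = (-34067/2 + 124*√85) + 20704 = 7341/2 + 124*√85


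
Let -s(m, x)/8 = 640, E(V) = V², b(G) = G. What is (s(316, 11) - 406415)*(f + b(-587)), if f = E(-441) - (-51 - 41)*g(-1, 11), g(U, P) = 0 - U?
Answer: -79832028510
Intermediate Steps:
g(U, P) = -U
s(m, x) = -5120 (s(m, x) = -8*640 = -5120)
f = 194573 (f = (-441)² - (-51 - 41)*(-1*(-1)) = 194481 - (-92) = 194481 - 1*(-92) = 194481 + 92 = 194573)
(s(316, 11) - 406415)*(f + b(-587)) = (-5120 - 406415)*(194573 - 587) = -411535*193986 = -79832028510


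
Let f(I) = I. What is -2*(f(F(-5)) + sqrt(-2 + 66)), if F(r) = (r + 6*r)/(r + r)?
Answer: -23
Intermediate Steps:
F(r) = 7/2 (F(r) = (7*r)/((2*r)) = (7*r)*(1/(2*r)) = 7/2)
-2*(f(F(-5)) + sqrt(-2 + 66)) = -2*(7/2 + sqrt(-2 + 66)) = -2*(7/2 + sqrt(64)) = -2*(7/2 + 8) = -2*23/2 = -23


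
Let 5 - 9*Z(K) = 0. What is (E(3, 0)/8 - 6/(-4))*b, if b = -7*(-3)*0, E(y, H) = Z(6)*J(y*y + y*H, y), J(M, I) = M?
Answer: 0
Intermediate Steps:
Z(K) = 5/9 (Z(K) = 5/9 - ⅑*0 = 5/9 + 0 = 5/9)
E(y, H) = 5*y²/9 + 5*H*y/9 (E(y, H) = 5*(y*y + y*H)/9 = 5*(y² + H*y)/9 = 5*y²/9 + 5*H*y/9)
b = 0 (b = 21*0 = 0)
(E(3, 0)/8 - 6/(-4))*b = (((5/9)*3*(0 + 3))/8 - 6/(-4))*0 = (((5/9)*3*3)*(⅛) - 6*(-¼))*0 = (5*(⅛) + 3/2)*0 = (5/8 + 3/2)*0 = (17/8)*0 = 0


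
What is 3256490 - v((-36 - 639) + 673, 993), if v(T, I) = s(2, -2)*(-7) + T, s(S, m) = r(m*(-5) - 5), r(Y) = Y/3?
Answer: 9769511/3 ≈ 3.2565e+6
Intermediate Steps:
r(Y) = Y/3 (r(Y) = Y*(1/3) = Y/3)
s(S, m) = -5/3 - 5*m/3 (s(S, m) = (m*(-5) - 5)/3 = (-5*m - 5)/3 = (-5 - 5*m)/3 = -5/3 - 5*m/3)
v(T, I) = -35/3 + T (v(T, I) = (-5/3 - 5/3*(-2))*(-7) + T = (-5/3 + 10/3)*(-7) + T = (5/3)*(-7) + T = -35/3 + T)
3256490 - v((-36 - 639) + 673, 993) = 3256490 - (-35/3 + ((-36 - 639) + 673)) = 3256490 - (-35/3 + (-675 + 673)) = 3256490 - (-35/3 - 2) = 3256490 - 1*(-41/3) = 3256490 + 41/3 = 9769511/3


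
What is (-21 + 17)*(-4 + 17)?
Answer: -52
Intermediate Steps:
(-21 + 17)*(-4 + 17) = -4*13 = -52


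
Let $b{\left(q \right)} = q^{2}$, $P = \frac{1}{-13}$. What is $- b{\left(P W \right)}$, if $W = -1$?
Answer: $- \frac{1}{169} \approx -0.0059172$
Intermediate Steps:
$P = - \frac{1}{13} \approx -0.076923$
$- b{\left(P W \right)} = - \left(\left(- \frac{1}{13}\right) \left(-1\right)\right)^{2} = - \frac{1}{169}$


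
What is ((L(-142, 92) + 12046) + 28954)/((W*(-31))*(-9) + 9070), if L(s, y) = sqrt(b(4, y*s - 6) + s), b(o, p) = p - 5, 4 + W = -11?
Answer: 8200/977 + I*sqrt(13217)/4885 ≈ 8.393 + 0.023534*I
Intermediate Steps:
W = -15 (W = -4 - 11 = -15)
b(o, p) = -5 + p
L(s, y) = sqrt(-11 + s + s*y) (L(s, y) = sqrt((-5 + (y*s - 6)) + s) = sqrt((-5 + (s*y - 6)) + s) = sqrt((-5 + (-6 + s*y)) + s) = sqrt((-11 + s*y) + s) = sqrt(-11 + s + s*y))
((L(-142, 92) + 12046) + 28954)/((W*(-31))*(-9) + 9070) = ((sqrt(-11 - 142 - 142*92) + 12046) + 28954)/(-15*(-31)*(-9) + 9070) = ((sqrt(-11 - 142 - 13064) + 12046) + 28954)/(465*(-9) + 9070) = ((sqrt(-13217) + 12046) + 28954)/(-4185 + 9070) = ((I*sqrt(13217) + 12046) + 28954)/4885 = ((12046 + I*sqrt(13217)) + 28954)*(1/4885) = (41000 + I*sqrt(13217))*(1/4885) = 8200/977 + I*sqrt(13217)/4885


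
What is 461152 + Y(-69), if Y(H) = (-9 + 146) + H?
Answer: 461220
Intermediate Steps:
Y(H) = 137 + H
461152 + Y(-69) = 461152 + (137 - 69) = 461152 + 68 = 461220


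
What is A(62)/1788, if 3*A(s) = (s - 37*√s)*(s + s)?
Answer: 1922/1341 - 1147*√62/1341 ≈ -5.3016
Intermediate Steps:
A(s) = 2*s*(s - 37*√s)/3 (A(s) = ((s - 37*√s)*(s + s))/3 = ((s - 37*√s)*(2*s))/3 = (2*s*(s - 37*√s))/3 = 2*s*(s - 37*√s)/3)
A(62)/1788 = (-4588*√62/3 + (⅔)*62²)/1788 = (-4588*√62/3 + (⅔)*3844)*(1/1788) = (-4588*√62/3 + 7688/3)*(1/1788) = (7688/3 - 4588*√62/3)*(1/1788) = 1922/1341 - 1147*√62/1341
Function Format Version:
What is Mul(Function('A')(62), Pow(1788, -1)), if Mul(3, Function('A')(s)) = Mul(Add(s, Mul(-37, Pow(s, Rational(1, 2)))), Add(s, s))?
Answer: Add(Rational(1922, 1341), Mul(Rational(-1147, 1341), Pow(62, Rational(1, 2)))) ≈ -5.3016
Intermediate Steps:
Function('A')(s) = Mul(Rational(2, 3), s, Add(s, Mul(-37, Pow(s, Rational(1, 2))))) (Function('A')(s) = Mul(Rational(1, 3), Mul(Add(s, Mul(-37, Pow(s, Rational(1, 2)))), Add(s, s))) = Mul(Rational(1, 3), Mul(Add(s, Mul(-37, Pow(s, Rational(1, 2)))), Mul(2, s))) = Mul(Rational(1, 3), Mul(2, s, Add(s, Mul(-37, Pow(s, Rational(1, 2)))))) = Mul(Rational(2, 3), s, Add(s, Mul(-37, Pow(s, Rational(1, 2))))))
Mul(Function('A')(62), Pow(1788, -1)) = Mul(Add(Mul(Rational(-74, 3), Pow(62, Rational(3, 2))), Mul(Rational(2, 3), Pow(62, 2))), Pow(1788, -1)) = Mul(Add(Mul(Rational(-74, 3), Mul(62, Pow(62, Rational(1, 2)))), Mul(Rational(2, 3), 3844)), Rational(1, 1788)) = Mul(Add(Mul(Rational(-4588, 3), Pow(62, Rational(1, 2))), Rational(7688, 3)), Rational(1, 1788)) = Mul(Add(Rational(7688, 3), Mul(Rational(-4588, 3), Pow(62, Rational(1, 2)))), Rational(1, 1788)) = Add(Rational(1922, 1341), Mul(Rational(-1147, 1341), Pow(62, Rational(1, 2))))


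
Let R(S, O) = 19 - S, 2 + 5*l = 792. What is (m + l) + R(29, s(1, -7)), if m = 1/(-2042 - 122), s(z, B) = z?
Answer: 320271/2164 ≈ 148.00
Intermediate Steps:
l = 158 (l = -⅖ + (⅕)*792 = -⅖ + 792/5 = 158)
m = -1/2164 (m = 1/(-2164) = -1/2164 ≈ -0.00046211)
(m + l) + R(29, s(1, -7)) = (-1/2164 + 158) + (19 - 1*29) = 341911/2164 + (19 - 29) = 341911/2164 - 10 = 320271/2164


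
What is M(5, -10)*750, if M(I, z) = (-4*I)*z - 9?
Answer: 143250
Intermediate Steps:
M(I, z) = -9 - 4*I*z (M(I, z) = -4*I*z - 9 = -9 - 4*I*z)
M(5, -10)*750 = (-9 - 4*5*(-10))*750 = (-9 + 200)*750 = 191*750 = 143250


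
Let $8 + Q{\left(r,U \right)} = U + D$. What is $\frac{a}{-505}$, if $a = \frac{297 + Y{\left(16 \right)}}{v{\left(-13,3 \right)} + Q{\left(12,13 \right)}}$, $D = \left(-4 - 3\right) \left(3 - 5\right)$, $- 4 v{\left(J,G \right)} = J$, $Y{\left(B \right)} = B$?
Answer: $- \frac{1252}{44945} \approx -0.027856$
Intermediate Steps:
$v{\left(J,G \right)} = - \frac{J}{4}$
$D = 14$ ($D = \left(-7\right) \left(-2\right) = 14$)
$Q{\left(r,U \right)} = 6 + U$ ($Q{\left(r,U \right)} = -8 + \left(U + 14\right) = -8 + \left(14 + U\right) = 6 + U$)
$a = \frac{1252}{89}$ ($a = \frac{297 + 16}{\left(- \frac{1}{4}\right) \left(-13\right) + \left(6 + 13\right)} = \frac{313}{\frac{13}{4} + 19} = \frac{313}{\frac{89}{4}} = 313 \cdot \frac{4}{89} = \frac{1252}{89} \approx 14.067$)
$\frac{a}{-505} = \frac{1252}{89 \left(-505\right)} = \frac{1252}{89} \left(- \frac{1}{505}\right) = - \frac{1252}{44945}$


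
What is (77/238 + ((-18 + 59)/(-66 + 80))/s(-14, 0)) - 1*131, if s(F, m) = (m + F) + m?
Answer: -436111/3332 ≈ -130.89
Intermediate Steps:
s(F, m) = F + 2*m (s(F, m) = (F + m) + m = F + 2*m)
(77/238 + ((-18 + 59)/(-66 + 80))/s(-14, 0)) - 1*131 = (77/238 + ((-18 + 59)/(-66 + 80))/(-14 + 2*0)) - 1*131 = (77*(1/238) + (41/14)/(-14 + 0)) - 131 = (11/34 + (41*(1/14))/(-14)) - 131 = (11/34 + (41/14)*(-1/14)) - 131 = (11/34 - 41/196) - 131 = 381/3332 - 131 = -436111/3332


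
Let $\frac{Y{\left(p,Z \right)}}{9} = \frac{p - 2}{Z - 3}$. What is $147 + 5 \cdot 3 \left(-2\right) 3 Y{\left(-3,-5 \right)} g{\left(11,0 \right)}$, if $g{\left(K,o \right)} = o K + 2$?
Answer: $- \frac{1731}{2} \approx -865.5$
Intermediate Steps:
$Y{\left(p,Z \right)} = \frac{9 \left(-2 + p\right)}{-3 + Z}$ ($Y{\left(p,Z \right)} = 9 \frac{p - 2}{Z - 3} = 9 \frac{-2 + p}{-3 + Z} = \frac{9 \left(-2 + p\right)}{-3 + Z}$)
$g{\left(K,o \right)} = 2 + K o$ ($g{\left(K,o \right)} = K o + 2 = 2 + K o$)
$147 + 5 \cdot 3 \left(-2\right) 3 Y{\left(-3,-5 \right)} g{\left(11,0 \right)} = 147 + 5 \cdot 3 \left(-2\right) 3 \frac{9 \left(-2 - 3\right)}{-3 - 5} \left(2 + 11 \cdot 0\right) = 147 + 15 \left(- 6 \cdot 9 \frac{1}{-8} \left(-5\right)\right) \left(2 + 0\right) = 147 + 15 \left(- 6 \cdot 9 \left(- \frac{1}{8}\right) \left(-5\right)\right) 2 = 147 + 15 \left(\left(-6\right) \frac{45}{8}\right) 2 = 147 + 15 \left(- \frac{135}{4}\right) 2 = 147 - \frac{2025}{2} = - \frac{1731}{2}$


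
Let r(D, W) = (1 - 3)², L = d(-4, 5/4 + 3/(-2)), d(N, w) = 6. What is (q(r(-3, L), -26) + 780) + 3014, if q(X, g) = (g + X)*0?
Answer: 3794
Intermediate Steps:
L = 6
r(D, W) = 4 (r(D, W) = (-2)² = 4)
q(X, g) = 0 (q(X, g) = (X + g)*0 = 0)
(q(r(-3, L), -26) + 780) + 3014 = (0 + 780) + 3014 = 780 + 3014 = 3794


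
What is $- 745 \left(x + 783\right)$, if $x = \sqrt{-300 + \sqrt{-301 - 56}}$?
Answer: $-583335 - 745 \sqrt{-300 + i \sqrt{357}} \approx -5.8374 \cdot 10^{5} - 12910.0 i$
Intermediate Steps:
$x = \sqrt{-300 + i \sqrt{357}}$ ($x = \sqrt{-300 + \sqrt{-357}} = \sqrt{-300 + i \sqrt{357}} \approx 0.54517 + 17.329 i$)
$- 745 \left(x + 783\right) = - 745 \left(\sqrt{-300 + i \sqrt{357}} + 783\right) = - 745 \left(783 + \sqrt{-300 + i \sqrt{357}}\right) = -583335 - 745 \sqrt{-300 + i \sqrt{357}}$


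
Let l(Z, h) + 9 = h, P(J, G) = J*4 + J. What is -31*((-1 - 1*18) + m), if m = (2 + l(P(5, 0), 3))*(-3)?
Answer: 217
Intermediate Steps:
P(J, G) = 5*J (P(J, G) = 4*J + J = 5*J)
l(Z, h) = -9 + h
m = 12 (m = (2 + (-9 + 3))*(-3) = (2 - 6)*(-3) = -4*(-3) = 12)
-31*((-1 - 1*18) + m) = -31*((-1 - 1*18) + 12) = -31*((-1 - 18) + 12) = -31*(-19 + 12) = -31*(-7) = 217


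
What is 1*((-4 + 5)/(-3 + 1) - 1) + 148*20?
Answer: 5917/2 ≈ 2958.5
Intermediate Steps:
1*((-4 + 5)/(-3 + 1) - 1) + 148*20 = 1*(1/(-2) - 1) + 2960 = 1*(1*(-1/2) - 1) + 2960 = 1*(-1/2 - 1) + 2960 = 1*(-3/2) + 2960 = -3/2 + 2960 = 5917/2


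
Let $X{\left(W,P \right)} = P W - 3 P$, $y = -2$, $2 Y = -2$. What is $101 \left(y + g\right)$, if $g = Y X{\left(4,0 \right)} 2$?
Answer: $-202$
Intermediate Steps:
$Y = -1$ ($Y = \frac{1}{2} \left(-2\right) = -1$)
$X{\left(W,P \right)} = - 3 P + P W$
$g = 0$ ($g = - 0 \left(-3 + 4\right) 2 = - 0 \cdot 1 \cdot 2 = \left(-1\right) 0 \cdot 2 = 0 \cdot 2 = 0$)
$101 \left(y + g\right) = 101 \left(-2 + 0\right) = 101 \left(-2\right) = -202$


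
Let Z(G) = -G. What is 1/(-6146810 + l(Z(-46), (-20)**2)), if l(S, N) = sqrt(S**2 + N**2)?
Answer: -3073405/18891636506992 - sqrt(40529)/18891636506992 ≈ -1.6270e-7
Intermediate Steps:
l(S, N) = sqrt(N**2 + S**2)
1/(-6146810 + l(Z(-46), (-20)**2)) = 1/(-6146810 + sqrt(((-20)**2)**2 + (-1*(-46))**2)) = 1/(-6146810 + sqrt(400**2 + 46**2)) = 1/(-6146810 + sqrt(160000 + 2116)) = 1/(-6146810 + sqrt(162116)) = 1/(-6146810 + 2*sqrt(40529))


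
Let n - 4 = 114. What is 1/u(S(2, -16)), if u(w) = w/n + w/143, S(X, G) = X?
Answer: 8437/261 ≈ 32.326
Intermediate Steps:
n = 118 (n = 4 + 114 = 118)
u(w) = 261*w/16874 (u(w) = w/118 + w/143 = 261*w/16874)
1/u(S(2, -16)) = 1/((261/16874)*2) = 1/(261/8437) = 8437/261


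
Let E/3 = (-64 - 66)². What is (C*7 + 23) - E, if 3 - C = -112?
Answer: -49872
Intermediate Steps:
C = 115 (C = 3 - 1*(-112) = 3 + 112 = 115)
E = 50700 (E = 3*(-64 - 66)² = 3*(-130)² = 3*16900 = 50700)
(C*7 + 23) - E = (115*7 + 23) - 1*50700 = (805 + 23) - 50700 = 828 - 50700 = -49872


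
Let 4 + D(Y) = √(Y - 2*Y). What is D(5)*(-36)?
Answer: 144 - 36*I*√5 ≈ 144.0 - 80.498*I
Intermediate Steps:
D(Y) = -4 + √(-Y) (D(Y) = -4 + √(Y - 2*Y) = -4 + √(-Y))
D(5)*(-36) = (-4 + √(-1*5))*(-36) = (-4 + √(-5))*(-36) = (-4 + I*√5)*(-36) = 144 - 36*I*√5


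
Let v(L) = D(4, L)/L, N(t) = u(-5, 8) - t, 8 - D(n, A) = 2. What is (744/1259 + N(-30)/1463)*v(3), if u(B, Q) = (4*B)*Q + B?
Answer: 1837014/1841917 ≈ 0.99734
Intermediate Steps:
u(B, Q) = B + 4*B*Q (u(B, Q) = 4*B*Q + B = B + 4*B*Q)
D(n, A) = 6 (D(n, A) = 8 - 1*2 = 8 - 2 = 6)
N(t) = -165 - t (N(t) = -5*(1 + 4*8) - t = -5*(1 + 32) - t = -5*33 - t = -165 - t)
v(L) = 6/L
(744/1259 + N(-30)/1463)*v(3) = (744/1259 + (-165 - 1*(-30))/1463)*(6/3) = (744*(1/1259) + (-165 + 30)*(1/1463))*(6*(⅓)) = (744/1259 - 135*1/1463)*2 = (744/1259 - 135/1463)*2 = (918507/1841917)*2 = 1837014/1841917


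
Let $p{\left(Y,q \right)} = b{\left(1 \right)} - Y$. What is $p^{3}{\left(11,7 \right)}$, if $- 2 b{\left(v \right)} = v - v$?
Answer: $-1331$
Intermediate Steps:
$b{\left(v \right)} = 0$ ($b{\left(v \right)} = - \frac{v - v}{2} = \left(- \frac{1}{2}\right) 0 = 0$)
$p{\left(Y,q \right)} = - Y$ ($p{\left(Y,q \right)} = 0 - Y = - Y$)
$p^{3}{\left(11,7 \right)} = \left(\left(-1\right) 11\right)^{3} = \left(-11\right)^{3} = -1331$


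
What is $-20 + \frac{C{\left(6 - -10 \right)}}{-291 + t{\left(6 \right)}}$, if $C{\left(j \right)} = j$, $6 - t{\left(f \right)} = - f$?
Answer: $- \frac{5596}{279} \approx -20.057$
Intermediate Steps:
$t{\left(f \right)} = 6 + f$ ($t{\left(f \right)} = 6 - - f = 6 + f$)
$-20 + \frac{C{\left(6 - -10 \right)}}{-291 + t{\left(6 \right)}} = -20 + \frac{6 - -10}{-291 + \left(6 + 6\right)} = -20 + \frac{6 + 10}{-291 + 12} = -20 + \frac{1}{-279} \cdot 16 = -20 - \frac{16}{279} = - \frac{5596}{279}$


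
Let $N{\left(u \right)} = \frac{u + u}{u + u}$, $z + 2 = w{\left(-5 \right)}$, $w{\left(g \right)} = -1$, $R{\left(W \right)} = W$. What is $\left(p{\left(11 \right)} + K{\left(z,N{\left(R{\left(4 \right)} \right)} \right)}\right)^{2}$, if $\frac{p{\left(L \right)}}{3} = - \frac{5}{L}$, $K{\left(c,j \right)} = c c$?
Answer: $\frac{7056}{121} \approx 58.314$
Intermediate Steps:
$z = -3$ ($z = -2 - 1 = -3$)
$N{\left(u \right)} = 1$ ($N{\left(u \right)} = \frac{2 u}{2 u} = 2 u \frac{1}{2 u} = 1$)
$K{\left(c,j \right)} = c^{2}$
$p{\left(L \right)} = - \frac{15}{L}$ ($p{\left(L \right)} = 3 \left(- \frac{5}{L}\right) = - \frac{15}{L}$)
$\left(p{\left(11 \right)} + K{\left(z,N{\left(R{\left(4 \right)} \right)} \right)}\right)^{2} = \left(- \frac{15}{11} + \left(-3\right)^{2}\right)^{2} = \left(\left(-15\right) \frac{1}{11} + 9\right)^{2} = \left(- \frac{15}{11} + 9\right)^{2} = \left(\frac{84}{11}\right)^{2} = \frac{7056}{121}$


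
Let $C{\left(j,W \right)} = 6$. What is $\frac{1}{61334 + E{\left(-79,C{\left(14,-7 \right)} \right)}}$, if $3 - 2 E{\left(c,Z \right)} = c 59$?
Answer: $\frac{1}{63666} \approx 1.5707 \cdot 10^{-5}$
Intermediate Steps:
$E{\left(c,Z \right)} = \frac{3}{2} - \frac{59 c}{2}$ ($E{\left(c,Z \right)} = \frac{3}{2} - \frac{c 59}{2} = \frac{3}{2} - \frac{59 c}{2}$)
$\frac{1}{61334 + E{\left(-79,C{\left(14,-7 \right)} \right)}} = \frac{1}{61334 + \left(\frac{3}{2} - - \frac{4661}{2}\right)} = \frac{1}{61334 + \left(\frac{3}{2} + \frac{4661}{2}\right)} = \frac{1}{61334 + 2332} = \frac{1}{63666}$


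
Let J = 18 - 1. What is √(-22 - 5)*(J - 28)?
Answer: -33*I*√3 ≈ -57.158*I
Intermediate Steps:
J = 17
√(-22 - 5)*(J - 28) = √(-22 - 5)*(17 - 28) = √(-27)*(-11) = (3*I*√3)*(-11) = -33*I*√3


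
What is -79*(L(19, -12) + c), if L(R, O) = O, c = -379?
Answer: 30889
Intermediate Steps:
-79*(L(19, -12) + c) = -79*(-12 - 379) = -79*(-391) = 30889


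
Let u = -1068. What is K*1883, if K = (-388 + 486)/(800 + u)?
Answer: -92267/134 ≈ -688.56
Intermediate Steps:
K = -49/134 (K = (-388 + 486)/(800 - 1068) = 98/(-268) = 98*(-1/268) = -49/134 ≈ -0.36567)
K*1883 = -49/134*1883 = -92267/134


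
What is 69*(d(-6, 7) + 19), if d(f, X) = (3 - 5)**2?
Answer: 1587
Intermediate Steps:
d(f, X) = 4 (d(f, X) = (-2)**2 = 4)
69*(d(-6, 7) + 19) = 69*(4 + 19) = 69*23 = 1587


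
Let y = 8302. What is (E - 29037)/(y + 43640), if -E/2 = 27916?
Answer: -84869/51942 ≈ -1.6339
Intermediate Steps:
E = -55832 (E = -2*27916 = -55832)
(E - 29037)/(y + 43640) = (-55832 - 29037)/(8302 + 43640) = -84869/51942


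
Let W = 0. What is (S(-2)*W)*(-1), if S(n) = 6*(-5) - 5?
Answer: 0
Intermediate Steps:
S(n) = -35 (S(n) = -30 - 5 = -35)
(S(-2)*W)*(-1) = -35*0*(-1) = 0*(-1) = 0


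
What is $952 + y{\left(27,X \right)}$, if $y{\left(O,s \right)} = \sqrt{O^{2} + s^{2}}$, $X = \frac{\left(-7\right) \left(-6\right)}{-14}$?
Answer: $952 + 3 \sqrt{82} \approx 979.17$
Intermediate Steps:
$X = -3$ ($X = 42 \left(- \frac{1}{14}\right) = -3$)
$952 + y{\left(27,X \right)} = 952 + \sqrt{27^{2} + \left(-3\right)^{2}} = 952 + \sqrt{729 + 9} = 952 + \sqrt{738} = 952 + 3 \sqrt{82}$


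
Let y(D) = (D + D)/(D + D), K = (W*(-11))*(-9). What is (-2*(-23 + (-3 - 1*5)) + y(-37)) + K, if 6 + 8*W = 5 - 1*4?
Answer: 9/8 ≈ 1.1250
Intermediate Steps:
W = -5/8 (W = -¾ + (5 - 1*4)/8 = -¾ + (5 - 4)/8 = -¾ + (⅛)*1 = -¾ + ⅛ = -5/8 ≈ -0.62500)
K = -495/8 (K = -5/8*(-11)*(-9) = (55/8)*(-9) = -495/8 ≈ -61.875)
y(D) = 1 (y(D) = (2*D)/((2*D)) = (2*D)*(1/(2*D)) = 1)
(-2*(-23 + (-3 - 1*5)) + y(-37)) + K = (-2*(-23 + (-3 - 1*5)) + 1) - 495/8 = (-2*(-23 + (-3 - 5)) + 1) - 495/8 = (-2*(-23 - 8) + 1) - 495/8 = (-2*(-31) + 1) - 495/8 = (62 + 1) - 495/8 = 63 - 495/8 = 9/8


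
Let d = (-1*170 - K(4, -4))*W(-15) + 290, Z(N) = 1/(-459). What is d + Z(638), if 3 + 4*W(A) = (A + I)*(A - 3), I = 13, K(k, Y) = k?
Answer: -1051571/918 ≈ -1145.5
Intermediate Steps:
Z(N) = -1/459
W(A) = -3/4 + (-3 + A)*(13 + A)/4 (W(A) = -3/4 + ((A + 13)*(A - 3))/4 = -3/4 + ((13 + A)*(-3 + A))/4 = -3/4 + ((-3 + A)*(13 + A))/4 = -3/4 + (-3 + A)*(13 + A)/4)
d = -2291/2 (d = (-1*170 - 1*4)*(-21/2 + (1/4)*(-15)**2 + (5/2)*(-15)) + 290 = (-170 - 4)*(-21/2 + (1/4)*225 - 75/2) + 290 = -174*(-21/2 + 225/4 - 75/2) + 290 = -174*33/4 + 290 = -2871/2 + 290 = -2291/2 ≈ -1145.5)
d + Z(638) = -2291/2 - 1/459 = -1051571/918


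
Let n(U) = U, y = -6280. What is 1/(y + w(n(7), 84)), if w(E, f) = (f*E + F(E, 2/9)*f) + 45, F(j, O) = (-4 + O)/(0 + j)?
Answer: -3/17077 ≈ -0.00017567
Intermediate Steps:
F(j, O) = (-4 + O)/j
w(E, f) = 45 + E*f - 34*f/(9*E) (w(E, f) = (f*E + ((-4 + 2/9)/E)*f) + 45 = (E*f + ((-4 + 2*(⅑))/E)*f) + 45 = (E*f + ((-4 + 2/9)/E)*f) + 45 = (E*f + (-34/9/E)*f) + 45 = (E*f + (-34/(9*E))*f) + 45 = (E*f - 34*f/(9*E)) + 45 = 45 + E*f - 34*f/(9*E))
1/(y + w(n(7), 84)) = 1/(-6280 + (45 + 7*84 - 34/9*84/7)) = 1/(-6280 + (45 + 588 - 34/9*84*⅐)) = 1/(-6280 + (45 + 588 - 136/3)) = 1/(-6280 + 1763/3) = 1/(-17077/3) = -3/17077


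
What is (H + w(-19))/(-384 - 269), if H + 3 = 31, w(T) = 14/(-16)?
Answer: -217/5224 ≈ -0.041539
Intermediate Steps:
w(T) = -7/8 (w(T) = 14*(-1/16) = -7/8)
H = 28 (H = -3 + 31 = 28)
(H + w(-19))/(-384 - 269) = (28 - 7/8)/(-384 - 269) = (217/8)/(-653) = (217/8)*(-1/653) = -217/5224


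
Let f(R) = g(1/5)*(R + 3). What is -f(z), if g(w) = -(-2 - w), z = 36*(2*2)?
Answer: -1617/5 ≈ -323.40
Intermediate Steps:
z = 144 (z = 36*4 = 144)
g(w) = 2 + w
f(R) = 33/5 + 11*R/5 (f(R) = (2 + 1/5)*(R + 3) = (2 + ⅕)*(3 + R) = 11*(3 + R)/5 = 33/5 + 11*R/5)
-f(z) = -(33/5 + (11/5)*144) = -(33/5 + 1584/5) = -1*1617/5 = -1617/5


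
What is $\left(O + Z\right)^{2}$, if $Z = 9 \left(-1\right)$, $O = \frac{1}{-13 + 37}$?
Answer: $\frac{46225}{576} \approx 80.252$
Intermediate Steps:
$O = \frac{1}{24} \approx 0.041667$
$Z = -9$
$\left(O + Z\right)^{2} = \left(\frac{1}{24} - 9\right)^{2} = \left(- \frac{215}{24}\right)^{2} = \frac{46225}{576}$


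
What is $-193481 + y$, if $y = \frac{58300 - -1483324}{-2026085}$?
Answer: $- \frac{392010493509}{2026085} \approx -1.9348 \cdot 10^{5}$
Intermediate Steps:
$y = - \frac{1541624}{2026085}$ ($y = \left(58300 + 1483324\right) \left(- \frac{1}{2026085}\right) = 1541624 \left(- \frac{1}{2026085}\right) = - \frac{1541624}{2026085} \approx -0.76089$)
$-193481 + y = -193481 - \frac{1541624}{2026085} = - \frac{392010493509}{2026085}$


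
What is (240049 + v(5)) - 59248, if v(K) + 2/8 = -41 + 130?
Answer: 723559/4 ≈ 1.8089e+5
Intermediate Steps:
v(K) = 355/4 (v(K) = -¼ + (-41 + 130) = -¼ + 89 = 355/4)
(240049 + v(5)) - 59248 = (240049 + 355/4) - 59248 = 960551/4 - 59248 = 723559/4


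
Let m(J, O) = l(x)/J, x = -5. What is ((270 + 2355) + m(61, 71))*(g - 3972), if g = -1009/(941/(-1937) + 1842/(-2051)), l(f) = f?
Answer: -570965357714968/67074929 ≈ -8.5124e+6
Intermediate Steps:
m(J, O) = -5/J
g = 4008542083/5497945 (g = -1009/(941*(-1/1937) + 1842*(-1/2051)) = -1009/(-941/1937 - 1842/2051) = -1009/(-5497945/3972787) = -1009*(-3972787/5497945) = 4008542083/5497945 ≈ 729.10)
((270 + 2355) + m(61, 71))*(g - 3972) = ((270 + 2355) - 5/61)*(4008542083/5497945 - 3972) = (2625 - 5*1/61)*(-17829295457/5497945) = (2625 - 5/61)*(-17829295457/5497945) = (160120/61)*(-17829295457/5497945) = -570965357714968/67074929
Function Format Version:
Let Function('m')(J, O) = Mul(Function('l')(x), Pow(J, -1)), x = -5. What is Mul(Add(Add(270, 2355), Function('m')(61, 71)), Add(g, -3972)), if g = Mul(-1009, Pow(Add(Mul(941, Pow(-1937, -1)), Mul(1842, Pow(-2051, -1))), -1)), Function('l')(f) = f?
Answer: Rational(-570965357714968, 67074929) ≈ -8.5124e+6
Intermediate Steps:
Function('m')(J, O) = Mul(-5, Pow(J, -1))
g = Rational(4008542083, 5497945) (g = Mul(-1009, Pow(Add(Mul(941, Rational(-1, 1937)), Mul(1842, Rational(-1, 2051))), -1)) = Mul(-1009, Pow(Add(Rational(-941, 1937), Rational(-1842, 2051)), -1)) = Mul(-1009, Pow(Rational(-5497945, 3972787), -1)) = Mul(-1009, Rational(-3972787, 5497945)) = Rational(4008542083, 5497945) ≈ 729.10)
Mul(Add(Add(270, 2355), Function('m')(61, 71)), Add(g, -3972)) = Mul(Add(Add(270, 2355), Mul(-5, Pow(61, -1))), Add(Rational(4008542083, 5497945), -3972)) = Mul(Add(2625, Mul(-5, Rational(1, 61))), Rational(-17829295457, 5497945)) = Mul(Add(2625, Rational(-5, 61)), Rational(-17829295457, 5497945)) = Mul(Rational(160120, 61), Rational(-17829295457, 5497945)) = Rational(-570965357714968, 67074929)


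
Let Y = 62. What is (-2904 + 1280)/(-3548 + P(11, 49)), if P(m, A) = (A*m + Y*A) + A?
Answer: -812/39 ≈ -20.821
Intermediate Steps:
P(m, A) = 63*A + A*m (P(m, A) = (A*m + 62*A) + A = (62*A + A*m) + A = 63*A + A*m)
(-2904 + 1280)/(-3548 + P(11, 49)) = (-2904 + 1280)/(-3548 + 49*(63 + 11)) = -1624/(-3548 + 49*74) = -1624/(-3548 + 3626) = -1624/78 = -1624*1/78 = -812/39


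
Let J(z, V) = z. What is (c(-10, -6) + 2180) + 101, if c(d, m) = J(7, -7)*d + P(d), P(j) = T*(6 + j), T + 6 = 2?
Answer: 2227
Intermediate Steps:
T = -4 (T = -6 + 2 = -4)
P(j) = -24 - 4*j (P(j) = -4*(6 + j) = -24 - 4*j)
c(d, m) = -24 + 3*d (c(d, m) = 7*d + (-24 - 4*d) = -24 + 3*d)
(c(-10, -6) + 2180) + 101 = ((-24 + 3*(-10)) + 2180) + 101 = ((-24 - 30) + 2180) + 101 = (-54 + 2180) + 101 = 2126 + 101 = 2227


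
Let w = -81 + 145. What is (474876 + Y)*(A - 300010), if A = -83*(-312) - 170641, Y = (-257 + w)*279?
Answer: -187254752895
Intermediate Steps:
w = 64
Y = -53847 (Y = (-257 + 64)*279 = -193*279 = -53847)
A = -144745 (A = 25896 - 170641 = -144745)
(474876 + Y)*(A - 300010) = (474876 - 53847)*(-144745 - 300010) = 421029*(-444755) = -187254752895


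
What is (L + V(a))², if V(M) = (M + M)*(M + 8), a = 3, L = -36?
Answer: 900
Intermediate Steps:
V(M) = 2*M*(8 + M) (V(M) = (2*M)*(8 + M) = 2*M*(8 + M))
(L + V(a))² = (-36 + 2*3*(8 + 3))² = (-36 + 2*3*11)² = (-36 + 66)² = 30² = 900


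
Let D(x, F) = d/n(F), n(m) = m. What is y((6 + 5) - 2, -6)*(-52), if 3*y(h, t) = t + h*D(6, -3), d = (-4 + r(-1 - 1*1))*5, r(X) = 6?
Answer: 624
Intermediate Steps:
d = 10 (d = (-4 + 6)*5 = 2*5 = 10)
D(x, F) = 10/F
y(h, t) = -10*h/9 + t/3 (y(h, t) = (t + h*(10/(-3)))/3 = (t + h*(10*(-⅓)))/3 = (t + h*(-10/3))/3 = (t - 10*h/3)/3 = -10*h/9 + t/3)
y((6 + 5) - 2, -6)*(-52) = (-10*((6 + 5) - 2)/9 + (⅓)*(-6))*(-52) = (-10*(11 - 2)/9 - 2)*(-52) = (-10/9*9 - 2)*(-52) = (-10 - 2)*(-52) = -12*(-52) = 624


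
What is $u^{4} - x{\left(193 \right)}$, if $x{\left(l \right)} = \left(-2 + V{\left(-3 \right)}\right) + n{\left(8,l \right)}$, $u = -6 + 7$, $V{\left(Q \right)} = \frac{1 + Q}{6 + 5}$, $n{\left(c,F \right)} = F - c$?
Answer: $- \frac{2000}{11} \approx -181.82$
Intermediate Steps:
$V{\left(Q \right)} = \frac{1}{11} + \frac{Q}{11}$ ($V{\left(Q \right)} = \frac{1 + Q}{11} = \left(1 + Q\right) \frac{1}{11} = \frac{1}{11} + \frac{Q}{11}$)
$u = 1$
$x{\left(l \right)} = - \frac{112}{11} + l$ ($x{\left(l \right)} = \left(-2 + \left(\frac{1}{11} + \frac{1}{11} \left(-3\right)\right)\right) + \left(l - 8\right) = \left(-2 + \left(\frac{1}{11} - \frac{3}{11}\right)\right) + \left(l - 8\right) = \left(-2 - \frac{2}{11}\right) + \left(-8 + l\right) = - \frac{24}{11} + \left(-8 + l\right) = - \frac{112}{11} + l$)
$u^{4} - x{\left(193 \right)} = 1^{4} - \left(- \frac{112}{11} + 193\right) = 1 - \frac{2011}{11} = - \frac{2000}{11}$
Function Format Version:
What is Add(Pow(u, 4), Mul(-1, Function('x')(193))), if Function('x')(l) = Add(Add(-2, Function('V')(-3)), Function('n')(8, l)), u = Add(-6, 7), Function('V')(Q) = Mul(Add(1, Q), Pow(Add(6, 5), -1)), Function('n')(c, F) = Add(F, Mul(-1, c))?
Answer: Rational(-2000, 11) ≈ -181.82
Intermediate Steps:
Function('V')(Q) = Add(Rational(1, 11), Mul(Rational(1, 11), Q)) (Function('V')(Q) = Mul(Add(1, Q), Pow(11, -1)) = Mul(Add(1, Q), Rational(1, 11)) = Add(Rational(1, 11), Mul(Rational(1, 11), Q)))
u = 1
Function('x')(l) = Add(Rational(-112, 11), l) (Function('x')(l) = Add(Add(-2, Add(Rational(1, 11), Mul(Rational(1, 11), -3))), Add(l, Mul(-1, 8))) = Add(Add(-2, Add(Rational(1, 11), Rational(-3, 11))), Add(l, -8)) = Add(Add(-2, Rational(-2, 11)), Add(-8, l)) = Add(Rational(-24, 11), Add(-8, l)) = Add(Rational(-112, 11), l))
Add(Pow(u, 4), Mul(-1, Function('x')(193))) = Add(Pow(1, 4), Mul(-1, Add(Rational(-112, 11), 193))) = Add(1, Mul(-1, Rational(2011, 11))) = Add(1, Rational(-2011, 11)) = Rational(-2000, 11)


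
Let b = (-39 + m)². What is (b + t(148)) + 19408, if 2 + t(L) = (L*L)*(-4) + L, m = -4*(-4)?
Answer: -67533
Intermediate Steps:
m = 16
t(L) = -2 + L - 4*L² (t(L) = -2 + ((L*L)*(-4) + L) = -2 + (L²*(-4) + L) = -2 + (-4*L² + L) = -2 + (L - 4*L²) = -2 + L - 4*L²)
b = 529 (b = (-39 + 16)² = (-23)² = 529)
(b + t(148)) + 19408 = (529 + (-2 + 148 - 4*148²)) + 19408 = (529 + (-2 + 148 - 4*21904)) + 19408 = (529 + (-2 + 148 - 87616)) + 19408 = (529 - 87470) + 19408 = -86941 + 19408 = -67533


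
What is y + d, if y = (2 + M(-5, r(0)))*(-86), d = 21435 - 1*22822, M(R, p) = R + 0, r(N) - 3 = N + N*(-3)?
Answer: -1129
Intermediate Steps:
r(N) = 3 - 2*N (r(N) = 3 + (N + N*(-3)) = 3 + (N - 3*N) = 3 - 2*N)
M(R, p) = R
d = -1387 (d = 21435 - 22822 = -1387)
y = 258 (y = (2 - 5)*(-86) = -3*(-86) = 258)
y + d = 258 - 1387 = -1129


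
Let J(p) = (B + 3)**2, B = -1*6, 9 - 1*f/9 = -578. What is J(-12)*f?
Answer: 47547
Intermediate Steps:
f = 5283 (f = 81 - 9*(-578) = 81 + 5202 = 5283)
B = -6
J(p) = 9 (J(p) = (-6 + 3)**2 = (-3)**2 = 9)
J(-12)*f = 9*5283 = 47547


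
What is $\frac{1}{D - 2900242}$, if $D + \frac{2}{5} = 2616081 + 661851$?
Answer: $\frac{5}{1888448} \approx 2.6477 \cdot 10^{-6}$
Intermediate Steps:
$D = \frac{16389658}{5}$ ($D = - \frac{2}{5} + \left(2616081 + 661851\right) = - \frac{2}{5} + 3277932 = \frac{16389658}{5} \approx 3.2779 \cdot 10^{6}$)
$\frac{1}{D - 2900242} = \frac{1}{\frac{16389658}{5} - 2900242} = \frac{1}{\frac{1888448}{5}} = \frac{5}{1888448}$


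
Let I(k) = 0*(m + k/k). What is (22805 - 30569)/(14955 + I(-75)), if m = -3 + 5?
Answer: -2588/4985 ≈ -0.51916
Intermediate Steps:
m = 2
I(k) = 0 (I(k) = 0*(2 + k/k) = 0*(2 + 1) = 0*3 = 0)
(22805 - 30569)/(14955 + I(-75)) = (22805 - 30569)/(14955 + 0) = -7764/14955 = -7764*1/14955 = -2588/4985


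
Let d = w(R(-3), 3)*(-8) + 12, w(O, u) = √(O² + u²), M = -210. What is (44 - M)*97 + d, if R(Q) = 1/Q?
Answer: 24650 - 8*√82/3 ≈ 24626.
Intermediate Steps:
d = 12 - 8*√82/3 (d = √((1/(-3))² + 3²)*(-8) + 12 = √((-⅓)² + 9)*(-8) + 12 = √(⅑ + 9)*(-8) + 12 = √(82/9)*(-8) + 12 = (√82/3)*(-8) + 12 = -8*√82/3 + 12 = 12 - 8*√82/3 ≈ -12.148)
(44 - M)*97 + d = (44 - 1*(-210))*97 + (12 - 8*√82/3) = (44 + 210)*97 + (12 - 8*√82/3) = 254*97 + (12 - 8*√82/3) = 24638 + (12 - 8*√82/3) = 24650 - 8*√82/3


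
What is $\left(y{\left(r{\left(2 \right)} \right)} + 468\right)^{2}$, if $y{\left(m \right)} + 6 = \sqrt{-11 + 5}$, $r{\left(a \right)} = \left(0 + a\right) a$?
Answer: $\left(462 + i \sqrt{6}\right)^{2} \approx 2.1344 \cdot 10^{5} + 2263.0 i$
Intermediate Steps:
$r{\left(a \right)} = a^{2}$ ($r{\left(a \right)} = a a = a^{2}$)
$y{\left(m \right)} = -6 + i \sqrt{6}$ ($y{\left(m \right)} = -6 + \sqrt{-11 + 5} = -6 + \sqrt{-6} = -6 + i \sqrt{6}$)
$\left(y{\left(r{\left(2 \right)} \right)} + 468\right)^{2} = \left(\left(-6 + i \sqrt{6}\right) + 468\right)^{2} = \left(462 + i \sqrt{6}\right)^{2}$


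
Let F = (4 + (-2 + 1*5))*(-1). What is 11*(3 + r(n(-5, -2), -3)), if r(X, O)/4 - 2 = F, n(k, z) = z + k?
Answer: -187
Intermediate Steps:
n(k, z) = k + z
F = -7 (F = (4 + (-2 + 5))*(-1) = (4 + 3)*(-1) = 7*(-1) = -7)
r(X, O) = -20 (r(X, O) = 8 + 4*(-7) = 8 - 28 = -20)
11*(3 + r(n(-5, -2), -3)) = 11*(3 - 20) = 11*(-17) = -187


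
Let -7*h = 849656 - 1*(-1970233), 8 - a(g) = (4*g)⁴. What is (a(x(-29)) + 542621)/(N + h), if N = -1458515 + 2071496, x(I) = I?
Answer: -140405461/163442 ≈ -859.05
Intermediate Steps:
N = 612981
a(g) = 8 - 256*g⁴ (a(g) = 8 - (4*g)⁴ = 8 - 256*g⁴)
h = -2819889/7 (h = -(849656 - 1*(-1970233))/7 = -(849656 + 1970233)/7 = -⅐*2819889 = -2819889/7 ≈ -4.0284e+5)
(a(x(-29)) + 542621)/(N + h) = ((8 - 256*(-29)⁴) + 542621)/(612981 - 2819889/7) = ((8 - 256*707281) + 542621)/(1470978/7) = ((8 - 181063936) + 542621)*(7/1470978) = (-181063928 + 542621)*(7/1470978) = -180521307*7/1470978 = -140405461/163442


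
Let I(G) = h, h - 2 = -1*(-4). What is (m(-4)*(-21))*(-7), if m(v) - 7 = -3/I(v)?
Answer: 1911/2 ≈ 955.50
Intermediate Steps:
h = 6 (h = 2 - 1*(-4) = 2 + 4 = 6)
I(G) = 6
m(v) = 13/2 (m(v) = 7 - 3/6 = 7 - 3*1/6 = 7 - 1/2 = 13/2)
(m(-4)*(-21))*(-7) = ((13/2)*(-21))*(-7) = -273/2*(-7) = 1911/2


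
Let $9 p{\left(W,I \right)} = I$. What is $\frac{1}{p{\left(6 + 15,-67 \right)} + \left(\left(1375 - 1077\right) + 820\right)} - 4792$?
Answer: $- \frac{47896031}{9995} \approx -4792.0$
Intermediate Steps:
$p{\left(W,I \right)} = \frac{I}{9}$
$\frac{1}{p{\left(6 + 15,-67 \right)} + \left(\left(1375 - 1077\right) + 820\right)} - 4792 = \frac{1}{\frac{1}{9} \left(-67\right) + \left(\left(1375 - 1077\right) + 820\right)} - 4792 = \frac{1}{- \frac{67}{9} + \left(298 + 820\right)} - 4792 = \frac{1}{- \frac{67}{9} + 1118} - 4792 = \frac{1}{\frac{9995}{9}} - 4792 = \frac{9}{9995} - 4792 = - \frac{47896031}{9995}$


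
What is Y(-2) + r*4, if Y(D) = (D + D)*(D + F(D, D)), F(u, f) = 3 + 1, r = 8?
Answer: 24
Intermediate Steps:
F(u, f) = 4
Y(D) = 2*D*(4 + D) (Y(D) = (D + D)*(D + 4) = (2*D)*(4 + D) = 2*D*(4 + D))
Y(-2) + r*4 = 2*(-2)*(4 - 2) + 8*4 = 2*(-2)*2 + 32 = -8 + 32 = 24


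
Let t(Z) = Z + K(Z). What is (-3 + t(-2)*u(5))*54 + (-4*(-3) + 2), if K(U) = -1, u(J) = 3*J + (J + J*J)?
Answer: -7438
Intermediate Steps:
u(J) = J**2 + 4*J (u(J) = 3*J + (J + J**2) = J**2 + 4*J)
t(Z) = -1 + Z (t(Z) = Z - 1 = -1 + Z)
(-3 + t(-2)*u(5))*54 + (-4*(-3) + 2) = (-3 + (-1 - 2)*(5*(4 + 5)))*54 + (-4*(-3) + 2) = (-3 - 15*9)*54 + (12 + 2) = (-3 - 3*45)*54 + 14 = (-3 - 135)*54 + 14 = -138*54 + 14 = -7452 + 14 = -7438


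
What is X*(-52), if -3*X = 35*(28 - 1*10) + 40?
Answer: 34840/3 ≈ 11613.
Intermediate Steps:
X = -670/3 (X = -(35*(28 - 1*10) + 40)/3 = -(35*(28 - 10) + 40)/3 = -(35*18 + 40)/3 = -(630 + 40)/3 = -⅓*670 = -670/3 ≈ -223.33)
X*(-52) = -670/3*(-52) = 34840/3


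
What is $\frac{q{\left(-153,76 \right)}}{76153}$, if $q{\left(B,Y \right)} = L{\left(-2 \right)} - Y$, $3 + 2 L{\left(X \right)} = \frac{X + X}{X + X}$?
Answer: $- \frac{1}{989} \approx -0.0010111$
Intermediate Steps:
$L{\left(X \right)} = -1$ ($L{\left(X \right)} = - \frac{3}{2} + \frac{\left(X + X\right) \frac{1}{X + X}}{2} = - \frac{3}{2} + \frac{2 X \frac{1}{2 X}}{2} = - \frac{3}{2} + \frac{1}{2} \cdot 1 = - \frac{3}{2} + \frac{1}{2} = -1$)
$q{\left(B,Y \right)} = -1 - Y$
$\frac{q{\left(-153,76 \right)}}{76153} = \frac{-1 - 76}{76153} = \left(-1 - 76\right) \frac{1}{76153} = \left(-77\right) \frac{1}{76153} = - \frac{1}{989}$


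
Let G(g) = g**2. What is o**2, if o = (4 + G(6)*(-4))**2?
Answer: 384160000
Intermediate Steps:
o = 19600 (o = (4 + 6**2*(-4))**2 = (4 + 36*(-4))**2 = (4 - 144)**2 = (-140)**2 = 19600)
o**2 = 19600**2 = 384160000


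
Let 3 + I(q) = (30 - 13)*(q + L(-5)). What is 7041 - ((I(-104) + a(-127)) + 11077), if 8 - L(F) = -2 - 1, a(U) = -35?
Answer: -2417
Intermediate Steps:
L(F) = 11 (L(F) = 8 - (-2 - 1) = 8 - 1*(-3) = 8 + 3 = 11)
I(q) = 184 + 17*q (I(q) = -3 + (30 - 13)*(q + 11) = -3 + 17*(11 + q) = -3 + (187 + 17*q) = 184 + 17*q)
7041 - ((I(-104) + a(-127)) + 11077) = 7041 - (((184 + 17*(-104)) - 35) + 11077) = 7041 - (((184 - 1768) - 35) + 11077) = 7041 - ((-1584 - 35) + 11077) = 7041 - (-1619 + 11077) = 7041 - 1*9458 = 7041 - 9458 = -2417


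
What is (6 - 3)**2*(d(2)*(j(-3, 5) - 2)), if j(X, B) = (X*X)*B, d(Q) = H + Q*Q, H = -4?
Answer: 0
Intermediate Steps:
d(Q) = -4 + Q**2 (d(Q) = -4 + Q*Q = -4 + Q**2)
j(X, B) = B*X**2 (j(X, B) = X**2*B = B*X**2)
(6 - 3)**2*(d(2)*(j(-3, 5) - 2)) = (6 - 3)**2*((-4 + 2**2)*(5*(-3)**2 - 2)) = 3**2*((-4 + 4)*(5*9 - 2)) = 9*(0*(45 - 2)) = 9*(0*43) = 9*0 = 0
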